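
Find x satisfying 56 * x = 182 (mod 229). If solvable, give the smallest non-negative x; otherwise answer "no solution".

175

First find gcd(56, 229):
229 = 4·56 + 5
56 = 11·5 + 1
5 = 5·1 + 0
gcd = 1, so a unique solution mod 229 exists.
Back-substitute for the Bézout coefficients:
1 = 56 − 11·5
1 = −11·229 + 45·56
So 56·(45) ≡ 1 (mod 229), giving 56⁻¹ ≡ 45.
x ≡ 56⁻¹·182 ≡ 45·182 ≡ 175 (mod 229).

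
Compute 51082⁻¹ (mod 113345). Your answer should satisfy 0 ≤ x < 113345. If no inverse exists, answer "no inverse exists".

gcd(113345, 51082) by repeated division:
113345 = 2*51082 + 11181
51082 = 4*11181 + 6358
11181 = 1*6358 + 4823
6358 = 1*4823 + 1535
4823 = 3*1535 + 218
1535 = 7*218 + 9
218 = 24*9 + 2
9 = 4*2 + 1
2 = 2*1 + 0
gcd = 1, so the inverse exists. Back-substitute:
1 = 9 − 4·2
1 = −4·218 + 97·9
1 = 97·1535 − 683·218
1 = −683·4823 + 2146·1535
1 = 2146·6358 − 2829·4823
1 = −2829·11181 + 4975·6358
1 = 4975·51082 − 22729·11181
1 = −22729·113345 + 50433·51082
So 51082·50433 ≡ 1 (mod 113345).

50433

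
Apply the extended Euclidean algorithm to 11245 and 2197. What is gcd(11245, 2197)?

13

Euclidean algorithm:
11245 = 5*2197 + 260
2197 = 8*260 + 117
260 = 2*117 + 26
117 = 4*26 + 13
26 = 2*13 + 0
gcd(11245, 2197) = 13.
Express as a combination:
13 = 117 − 4·26
13 = −4·260 + 9·117
13 = 9·2197 − 76·260
13 = −76·11245 + 389·2197
So 13 = (-76)·11245 + (389)·2197.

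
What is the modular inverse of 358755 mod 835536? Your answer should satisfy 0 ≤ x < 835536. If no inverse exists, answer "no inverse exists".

no inverse exists

Euclidean algorithm on 835536, 358755:
835536 = 2×358755 + 118026
358755 = 3×118026 + 4677
118026 = 25×4677 + 1101
4677 = 4×1101 + 273
1101 = 4×273 + 9
273 = 30×9 + 3
9 = 3×3 + 0
The gcd is 3, not 1, hence no inverse exists.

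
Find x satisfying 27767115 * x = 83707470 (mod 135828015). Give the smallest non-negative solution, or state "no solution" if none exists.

4689330

First find gcd(27767115, 135828015):
135828015 = 4×27767115 + 24759555
27767115 = 1×24759555 + 3007560
24759555 = 8×3007560 + 699075
3007560 = 4×699075 + 211260
699075 = 3×211260 + 65295
211260 = 3×65295 + 15375
65295 = 4×15375 + 3795
15375 = 4×3795 + 195
3795 = 19×195 + 90
195 = 2×90 + 15
90 = 6×15 + 0
gcd = 15 and 15 | 83707470, so solutions exist. Divide through by 15: 1851141x ≡ 5580498 (mod 9055201).
Now find 1851141⁻¹ mod 9055201:
9055201 = 4·1851141 + 1650637
1851141 = 1·1650637 + 200504
1650637 = 8·200504 + 46605
200504 = 4·46605 + 14084
46605 = 3·14084 + 4353
14084 = 3·4353 + 1025
4353 = 4·1025 + 253
1025 = 4·253 + 13
253 = 19·13 + 6
13 = 2·6 + 1
6 = 6·1 + 0
Back-substitute:
1 = 13 − 2·6
1 = −2·253 + 39·13
1 = 39·1025 − 158·253
1 = −158·4353 + 671·1025
1 = 671·14084 − 2171·4353
1 = −2171·46605 + 7184·14084
1 = 7184·200504 − 30907·46605
1 = −30907·1650637 + 254440·200504
1 = 254440·1851141 − 285347·1650637
1 = −285347·9055201 + 1395828·1851141
So 1851141⁻¹ ≡ 1395828 (mod 9055201).
Then x ≡ 1395828·5580498 ≡ 4689330 (mod 9055201); the smallest non-negative solution is x = 4689330.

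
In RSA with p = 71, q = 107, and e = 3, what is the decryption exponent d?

4947

φ(n) = (p−1)(q−1) = 70·106 = 7420.
Need d with 3·d ≡ 1 (mod 7420). Apply the extended Euclidean algorithm:
7420 = 2473*3 + 1
3 = 3*1 + 0
Back-substitute:
1 = 7420 − 2473·3
So 3·(-2473) ≡ 1 (mod 7420), hence d ≡ -2473 ≡ 4947 (mod 7420).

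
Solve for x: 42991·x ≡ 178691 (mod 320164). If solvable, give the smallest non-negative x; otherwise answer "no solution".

gcd(42991, 320164):
320164 = 7×42991 + 19227
42991 = 2×19227 + 4537
19227 = 4×4537 + 1079
4537 = 4×1079 + 221
1079 = 4×221 + 195
221 = 1×195 + 26
195 = 7×26 + 13
26 = 2×13 + 0
gcd = 13, but 13 ∤ 178691, so the congruence has no solution.

no solution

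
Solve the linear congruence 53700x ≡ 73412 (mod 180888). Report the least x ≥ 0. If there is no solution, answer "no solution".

gcd(53700, 180888):
180888 = 3·53700 + 19788
53700 = 2·19788 + 14124
19788 = 1·14124 + 5664
14124 = 2·5664 + 2796
5664 = 2·2796 + 72
2796 = 38·72 + 60
72 = 1·60 + 12
60 = 5·12 + 0
gcd = 12, but 12 ∤ 73412, so the congruence has no solution.

no solution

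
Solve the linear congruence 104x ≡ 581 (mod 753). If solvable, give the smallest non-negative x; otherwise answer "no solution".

First find gcd(104, 753):
753 = 7·104 + 25
104 = 4·25 + 4
25 = 6·4 + 1
4 = 4·1 + 0
gcd = 1, so a unique solution mod 753 exists.
Back-substitute for the Bézout coefficients:
1 = 25 − 6·4
1 = −6·104 + 25·25
1 = 25·753 − 181·104
So 104·(-181) ≡ 1 (mod 753), giving 104⁻¹ ≡ 572.
x ≡ 104⁻¹·581 ≡ 572·581 ≡ 259 (mod 753).

259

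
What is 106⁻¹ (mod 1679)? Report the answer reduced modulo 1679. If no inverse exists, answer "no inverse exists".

Apply the Euclidean algorithm to 1679 and 106:
1679 = 15×106 + 89
106 = 1×89 + 17
89 = 5×17 + 4
17 = 4×4 + 1
4 = 4×1 + 0
gcd = 1, so the inverse exists. Back-substitute:
1 = 17 − 4·4
1 = −4·89 + 21·17
1 = 21·106 − 25·89
1 = −25·1679 + 396·106
So 106·396 ≡ 1 (mod 1679).

396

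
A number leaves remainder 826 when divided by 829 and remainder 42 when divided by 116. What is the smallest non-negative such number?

87042

Write x = 826 + 829·k. Then 829·k ≡ 42 − 826 ≡ 28 (mod 116).
Need 829⁻¹ mod 116. Extended Euclid on (116, 17):
116 = 6·17 + 14
17 = 1·14 + 3
14 = 4·3 + 2
3 = 1·2 + 1
2 = 2·1 + 0
Back-substitute:
1 = 3 − 2
1 = −14 + 5·3
1 = 5·17 − 6·14
1 = −6·116 + 41·17
829⁻¹ ≡ 41 (mod 116), so k ≡ 41·28 ≡ 104 (mod 116).
x = 826 + 829·104 = 87042.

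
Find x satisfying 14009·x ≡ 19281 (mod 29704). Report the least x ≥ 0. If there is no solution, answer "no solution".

First find gcd(14009, 29704):
29704 = 2×14009 + 1686
14009 = 8×1686 + 521
1686 = 3×521 + 123
521 = 4×123 + 29
123 = 4×29 + 7
29 = 4×7 + 1
7 = 7×1 + 0
gcd = 1, so a unique solution mod 29704 exists.
Back-substitute for the Bézout coefficients:
1 = 29 − 4·7
1 = −4·123 + 17·29
1 = 17·521 − 72·123
1 = −72·1686 + 233·521
1 = 233·14009 − 1936·1686
1 = −1936·29704 + 4105·14009
So 14009·(4105) ≡ 1 (mod 29704), giving 14009⁻¹ ≡ 4105.
x ≡ 14009⁻¹·19281 ≡ 4105·19281 ≡ 17049 (mod 29704).

17049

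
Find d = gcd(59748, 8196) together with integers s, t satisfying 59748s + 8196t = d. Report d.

12

Euclidean algorithm:
59748 = 7*8196 + 2376
8196 = 3*2376 + 1068
2376 = 2*1068 + 240
1068 = 4*240 + 108
240 = 2*108 + 24
108 = 4*24 + 12
24 = 2*12 + 0
gcd(59748, 8196) = 12.
Back-substituting:
12 = 108 − 4·24
12 = −4·240 + 9·108
12 = 9·1068 − 40·240
12 = −40·2376 + 89·1068
12 = 89·8196 − 307·2376
12 = −307·59748 + 2238·8196
So 12 = (-307)·59748 + (2238)·8196.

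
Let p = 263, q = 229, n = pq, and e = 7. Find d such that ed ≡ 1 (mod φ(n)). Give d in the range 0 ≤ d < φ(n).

φ(n) = (p−1)(q−1) = 262·228 = 59736.
Need d with 7·d ≡ 1 (mod 59736). Apply the extended Euclidean algorithm:
59736 = 8533*7 + 5
7 = 1*5 + 2
5 = 2*2 + 1
2 = 2*1 + 0
Back-substitute:
1 = 5 − 2·2
1 = −2·7 + 3·5
1 = 3·59736 − 25601·7
So 7·(-25601) ≡ 1 (mod 59736), hence d ≡ -25601 ≡ 34135 (mod 59736).

34135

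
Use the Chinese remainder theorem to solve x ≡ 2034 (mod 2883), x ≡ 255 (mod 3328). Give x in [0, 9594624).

Write x = 2034 + 2883·k. Then 2883·k ≡ 255 − 2034 ≡ 1549 (mod 3328).
Need 2883⁻¹ mod 3328. Extended Euclid on (3328, 2883):
3328 = 1*2883 + 445
2883 = 6*445 + 213
445 = 2*213 + 19
213 = 11*19 + 4
19 = 4*4 + 3
4 = 1*3 + 1
3 = 3*1 + 0
Back-substitute:
1 = 4 − 3
1 = −19 + 5·4
1 = 5·213 − 56·19
1 = −56·445 + 117·213
1 = 117·2883 − 758·445
1 = −758·3328 + 875·2883
2883⁻¹ ≡ 875 (mod 3328), so k ≡ 875·1549 ≡ 879 (mod 3328).
x = 2034 + 2883·879 = 2536191.

2536191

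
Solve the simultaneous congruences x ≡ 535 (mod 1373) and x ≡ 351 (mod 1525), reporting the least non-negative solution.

Write x = 535 + 1373·k. Then 1373·k ≡ 351 − 535 ≡ 1341 (mod 1525).
Need 1373⁻¹ mod 1525. Extended Euclid on (1525, 1373):
1525 = 1×1373 + 152
1373 = 9×152 + 5
152 = 30×5 + 2
5 = 2×2 + 1
2 = 2×1 + 0
Back-substitute:
1 = 5 − 2·2
1 = −2·152 + 61·5
1 = 61·1373 − 551·152
1 = −551·1525 + 612·1373
1373⁻¹ ≡ 612 (mod 1525), so k ≡ 612·1341 ≡ 242 (mod 1525).
x = 535 + 1373·242 = 332801.

332801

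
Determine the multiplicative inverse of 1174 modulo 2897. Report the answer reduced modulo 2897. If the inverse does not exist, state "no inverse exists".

2554

Apply the Euclidean algorithm to 2897 and 1174:
2897 = 2×1174 + 549
1174 = 2×549 + 76
549 = 7×76 + 17
76 = 4×17 + 8
17 = 2×8 + 1
8 = 8×1 + 0
gcd = 1, so the inverse exists. Back-substitute:
1 = 17 − 2·8
1 = −2·76 + 9·17
1 = 9·549 − 65·76
1 = −65·1174 + 139·549
1 = 139·2897 − 343·1174
So 1174·(-343) ≡ 1 (mod 2897), and -343 ≡ 2554 (mod 2897).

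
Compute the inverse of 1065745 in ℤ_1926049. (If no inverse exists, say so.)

157972

Extended Euclidean algorithm:
1926049 = 1*1065745 + 860304
1065745 = 1*860304 + 205441
860304 = 4*205441 + 38540
205441 = 5*38540 + 12741
38540 = 3*12741 + 317
12741 = 40*317 + 61
317 = 5*61 + 12
61 = 5*12 + 1
12 = 12*1 + 0
Since gcd(1065745, 1926049) = 1, back-substitute to write 1 as a combination:
1 = 61 − 5·12
1 = −5·317 + 26·61
1 = 26·12741 − 1045·317
1 = −1045·38540 + 3161·12741
1 = 3161·205441 − 16850·38540
1 = −16850·860304 + 70561·205441
1 = 70561·1065745 − 87411·860304
1 = −87411·1926049 + 157972·1065745
So 1065745·157972 ≡ 1 (mod 1926049).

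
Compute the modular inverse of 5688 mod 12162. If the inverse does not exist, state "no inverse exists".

Compute gcd(5688, 12162):
12162 = 2*5688 + 786
5688 = 7*786 + 186
786 = 4*186 + 42
186 = 4*42 + 18
42 = 2*18 + 6
18 = 3*6 + 0
Since gcd = 6 > 1, 5688 is not a unit mod 12162.

no inverse exists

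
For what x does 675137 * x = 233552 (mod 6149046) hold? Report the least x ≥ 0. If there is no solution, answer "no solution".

5205628

First find gcd(675137, 6149046):
6149046 = 9×675137 + 72813
675137 = 9×72813 + 19820
72813 = 3×19820 + 13353
19820 = 1×13353 + 6467
13353 = 2×6467 + 419
6467 = 15×419 + 182
419 = 2×182 + 55
182 = 3×55 + 17
55 = 3×17 + 4
17 = 4×4 + 1
4 = 4×1 + 0
gcd = 1, so a unique solution mod 6149046 exists.
Back-substitute for the Bézout coefficients:
1 = 17 − 4·4
1 = −4·55 + 13·17
1 = 13·182 − 43·55
1 = −43·419 + 99·182
1 = 99·6467 − 1528·419
1 = −1528·13353 + 3155·6467
1 = 3155·19820 − 4683·13353
1 = −4683·72813 + 17204·19820
1 = 17204·675137 − 159519·72813
1 = −159519·6149046 + 1452875·675137
So 675137·(1452875) ≡ 1 (mod 6149046), giving 675137⁻¹ ≡ 1452875.
x ≡ 675137⁻¹·233552 ≡ 1452875·233552 ≡ 5205628 (mod 6149046).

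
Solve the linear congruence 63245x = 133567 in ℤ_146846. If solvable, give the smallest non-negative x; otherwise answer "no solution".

6905

First find gcd(63245, 146846):
146846 = 2*63245 + 20356
63245 = 3*20356 + 2177
20356 = 9*2177 + 763
2177 = 2*763 + 651
763 = 1*651 + 112
651 = 5*112 + 91
112 = 1*91 + 21
91 = 4*21 + 7
21 = 3*7 + 0
gcd = 7 and 7 | 133567, so solutions exist. Divide through by 7: 9035x ≡ 19081 (mod 20978).
Now find 9035⁻¹ mod 20978:
20978 = 2*9035 + 2908
9035 = 3*2908 + 311
2908 = 9*311 + 109
311 = 2*109 + 93
109 = 1*93 + 16
93 = 5*16 + 13
16 = 1*13 + 3
13 = 4*3 + 1
3 = 3*1 + 0
Back-substitute:
1 = 13 − 4·3
1 = −4·16 + 5·13
1 = 5·93 − 29·16
1 = −29·109 + 34·93
1 = 34·311 − 97·109
1 = −97·2908 + 907·311
1 = 907·9035 − 2818·2908
1 = −2818·20978 + 6543·9035
So 9035⁻¹ ≡ 6543 (mod 20978).
Then x ≡ 6543·19081 ≡ 6905 (mod 20978); the smallest non-negative solution is x = 6905.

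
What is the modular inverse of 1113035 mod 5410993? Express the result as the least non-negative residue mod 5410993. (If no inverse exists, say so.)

Compute gcd(1113035, 5410993):
5410993 = 4*1113035 + 958853
1113035 = 1*958853 + 154182
958853 = 6*154182 + 33761
154182 = 4*33761 + 19138
33761 = 1*19138 + 14623
19138 = 1*14623 + 4515
14623 = 3*4515 + 1078
4515 = 4*1078 + 203
1078 = 5*203 + 63
203 = 3*63 + 14
63 = 4*14 + 7
14 = 2*7 + 0
The gcd is 7, not 1, hence no inverse exists.

no inverse exists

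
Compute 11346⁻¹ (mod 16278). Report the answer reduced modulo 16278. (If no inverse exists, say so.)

Compute gcd(11346, 16278):
16278 = 1×11346 + 4932
11346 = 2×4932 + 1482
4932 = 3×1482 + 486
1482 = 3×486 + 24
486 = 20×24 + 6
24 = 4×6 + 0
Since gcd = 6 > 1, 11346 is not a unit mod 16278.

no inverse exists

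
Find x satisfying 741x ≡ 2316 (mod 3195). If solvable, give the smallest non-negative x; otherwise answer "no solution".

First find gcd(741, 3195):
3195 = 4·741 + 231
741 = 3·231 + 48
231 = 4·48 + 39
48 = 1·39 + 9
39 = 4·9 + 3
9 = 3·3 + 0
gcd = 3 and 3 | 2316, so solutions exist. Divide through by 3: 247x ≡ 772 (mod 1065).
Now find 247⁻¹ mod 1065:
1065 = 4*247 + 77
247 = 3*77 + 16
77 = 4*16 + 13
16 = 1*13 + 3
13 = 4*3 + 1
3 = 3*1 + 0
Back-substitute:
1 = 13 − 4·3
1 = −4·16 + 5·13
1 = 5·77 − 24·16
1 = −24·247 + 77·77
1 = 77·1065 − 332·247
So 247·(-332) ≡ 1 (mod 1065), i.e. 247⁻¹ ≡ 733.
Then x ≡ 733·772 ≡ 361 (mod 1065); the smallest non-negative solution is x = 361.

361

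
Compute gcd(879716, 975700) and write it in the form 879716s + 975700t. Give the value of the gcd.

Euclidean algorithm:
975700 = 1·879716 + 95984
879716 = 9·95984 + 15860
95984 = 6·15860 + 824
15860 = 19·824 + 204
824 = 4·204 + 8
204 = 25·8 + 4
8 = 2·4 + 0
gcd(879716, 975700) = 4.
Working backward:
4 = 204 − 25·8
4 = −25·824 + 101·204
4 = 101·15860 − 1944·824
4 = −1944·95984 + 11765·15860
4 = 11765·879716 − 107829·95984
4 = −107829·975700 + 119594·879716
So 4 = (-107829)·975700 + (119594)·879716.

4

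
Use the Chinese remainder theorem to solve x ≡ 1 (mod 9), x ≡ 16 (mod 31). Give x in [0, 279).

109

Write x = 1 + 9·k. Then 9·k ≡ 16 − 1 ≡ 15 (mod 31).
Need 9⁻¹ mod 31. Extended Euclid on (31, 9):
31 = 3·9 + 4
9 = 2·4 + 1
4 = 4·1 + 0
Back-substitute:
1 = 9 − 2·4
1 = −2·31 + 7·9
9⁻¹ ≡ 7 (mod 31), so k ≡ 7·15 ≡ 12 (mod 31).
x = 1 + 9·12 = 109.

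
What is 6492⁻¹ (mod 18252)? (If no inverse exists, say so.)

Compute gcd(6492, 18252):
18252 = 2·6492 + 5268
6492 = 1·5268 + 1224
5268 = 4·1224 + 372
1224 = 3·372 + 108
372 = 3·108 + 48
108 = 2·48 + 12
48 = 4·12 + 0
gcd(6492, 18252) = 12 ≠ 1, so 6492 has no multiplicative inverse modulo 18252.

no inverse exists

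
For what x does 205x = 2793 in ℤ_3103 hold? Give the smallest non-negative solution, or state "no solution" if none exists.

831

First find gcd(205, 3103):
3103 = 15*205 + 28
205 = 7*28 + 9
28 = 3*9 + 1
9 = 9*1 + 0
gcd = 1, so a unique solution mod 3103 exists.
Back-substitute for the Bézout coefficients:
1 = 28 − 3·9
1 = −3·205 + 22·28
1 = 22·3103 − 333·205
So 205·(-333) ≡ 1 (mod 3103), giving 205⁻¹ ≡ 2770.
x ≡ 205⁻¹·2793 ≡ 2770·2793 ≡ 831 (mod 3103).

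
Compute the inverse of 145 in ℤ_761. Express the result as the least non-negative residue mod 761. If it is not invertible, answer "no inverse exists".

21

Apply the Euclidean algorithm to 761 and 145:
761 = 5·145 + 36
145 = 4·36 + 1
36 = 36·1 + 0
Since gcd(145, 761) = 1, back-substitute to write 1 as a combination:
1 = 145 − 4·36
1 = −4·761 + 21·145
So 145·21 ≡ 1 (mod 761).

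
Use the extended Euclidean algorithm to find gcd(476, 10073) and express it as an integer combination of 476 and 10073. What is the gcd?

7

Repeated division:
10073 = 21*476 + 77
476 = 6*77 + 14
77 = 5*14 + 7
14 = 2*7 + 0
gcd(476, 10073) = 7.
Working backward:
7 = 77 − 5·14
7 = −5·476 + 31·77
7 = 31·10073 − 656·476
So 7 = (31)·10073 + (-656)·476.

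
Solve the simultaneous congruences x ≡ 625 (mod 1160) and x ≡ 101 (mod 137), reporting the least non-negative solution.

Write x = 625 + 1160·k. Then 1160·k ≡ 101 − 625 ≡ 24 (mod 137).
Need 1160⁻¹ mod 137. Extended Euclid on (137, 64):
137 = 2·64 + 9
64 = 7·9 + 1
9 = 9·1 + 0
Back-substitute:
1 = 64 − 7·9
1 = −7·137 + 15·64
1160⁻¹ ≡ 15 (mod 137), so k ≡ 15·24 ≡ 86 (mod 137).
x = 625 + 1160·86 = 100385.

100385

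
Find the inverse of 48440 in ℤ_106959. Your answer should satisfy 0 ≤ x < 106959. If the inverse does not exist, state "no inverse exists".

gcd(106959, 48440) by repeated division:
106959 = 2*48440 + 10079
48440 = 4*10079 + 8124
10079 = 1*8124 + 1955
8124 = 4*1955 + 304
1955 = 6*304 + 131
304 = 2*131 + 42
131 = 3*42 + 5
42 = 8*5 + 2
5 = 2*2 + 1
2 = 2*1 + 0
Since gcd(48440, 106959) = 1, back-substitute to write 1 as a combination:
1 = 5 − 2·2
1 = −2·42 + 17·5
1 = 17·131 − 53·42
1 = −53·304 + 123·131
1 = 123·1955 − 791·304
1 = −791·8124 + 3287·1955
1 = 3287·10079 − 4078·8124
1 = −4078·48440 + 19599·10079
1 = 19599·106959 − 43276·48440
Thus 48440·(-43276) ≡ 1 (mod 106959); reducing, -43276 mod 106959 = 63683.

63683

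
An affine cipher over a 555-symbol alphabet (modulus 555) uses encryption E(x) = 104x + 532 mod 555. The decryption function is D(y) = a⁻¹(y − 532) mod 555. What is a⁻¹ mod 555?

539

Run Euclid on (555, 104):
555 = 5×104 + 35
104 = 2×35 + 34
35 = 1×34 + 1
34 = 34×1 + 0
Since gcd(104, 555) = 1, back-substitute to write 1 as a combination:
1 = 35 − 34
1 = −104 + 3·35
1 = 3·555 − 16·104
So 104·(-16) ≡ 1 (mod 555), and -16 ≡ 539 (mod 555).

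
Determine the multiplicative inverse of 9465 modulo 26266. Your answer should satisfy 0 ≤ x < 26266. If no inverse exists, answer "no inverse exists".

22059

Run Euclid on (26266, 9465):
26266 = 2·9465 + 7336
9465 = 1·7336 + 2129
7336 = 3·2129 + 949
2129 = 2·949 + 231
949 = 4·231 + 25
231 = 9·25 + 6
25 = 4·6 + 1
6 = 6·1 + 0
Since gcd(9465, 26266) = 1, back-substitute to write 1 as a combination:
1 = 25 − 4·6
1 = −4·231 + 37·25
1 = 37·949 − 152·231
1 = −152·2129 + 341·949
1 = 341·7336 − 1175·2129
1 = −1175·9465 + 1516·7336
1 = 1516·26266 − 4207·9465
Hence 9465⁻¹ ≡ -4207 ≡ 22059 (mod 26266).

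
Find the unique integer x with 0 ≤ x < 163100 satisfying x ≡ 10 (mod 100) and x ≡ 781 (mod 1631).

97010

Write x = 10 + 100·k. Then 100·k ≡ 781 − 10 ≡ 771 (mod 1631).
Need 100⁻¹ mod 1631. Extended Euclid on (1631, 100):
1631 = 16×100 + 31
100 = 3×31 + 7
31 = 4×7 + 3
7 = 2×3 + 1
3 = 3×1 + 0
Back-substitute:
1 = 7 − 2·3
1 = −2·31 + 9·7
1 = 9·100 − 29·31
1 = −29·1631 + 473·100
100⁻¹ ≡ 473 (mod 1631), so k ≡ 473·771 ≡ 970 (mod 1631).
x = 10 + 100·970 = 97010.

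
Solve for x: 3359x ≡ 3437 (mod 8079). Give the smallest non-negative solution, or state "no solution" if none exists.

826

First find gcd(3359, 8079):
8079 = 2×3359 + 1361
3359 = 2×1361 + 637
1361 = 2×637 + 87
637 = 7×87 + 28
87 = 3×28 + 3
28 = 9×3 + 1
3 = 3×1 + 0
gcd = 1, so a unique solution mod 8079 exists.
Back-substitute for the Bézout coefficients:
1 = 28 − 9·3
1 = −9·87 + 28·28
1 = 28·637 − 205·87
1 = −205·1361 + 438·637
1 = 438·3359 − 1081·1361
1 = −1081·8079 + 2600·3359
So 3359·(2600) ≡ 1 (mod 8079), giving 3359⁻¹ ≡ 2600.
x ≡ 3359⁻¹·3437 ≡ 2600·3437 ≡ 826 (mod 8079).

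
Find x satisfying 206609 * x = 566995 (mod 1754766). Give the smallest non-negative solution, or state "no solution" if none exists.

First find gcd(206609, 1754766):
1754766 = 8×206609 + 101894
206609 = 2×101894 + 2821
101894 = 36×2821 + 338
2821 = 8×338 + 117
338 = 2×117 + 104
117 = 1×104 + 13
104 = 8×13 + 0
gcd = 13 and 13 | 566995, so solutions exist. Divide through by 13: 15893x ≡ 43615 (mod 134982).
Now find 15893⁻¹ mod 134982:
134982 = 8*15893 + 7838
15893 = 2*7838 + 217
7838 = 36*217 + 26
217 = 8*26 + 9
26 = 2*9 + 8
9 = 1*8 + 1
8 = 8*1 + 0
Back-substitute:
1 = 9 − 8
1 = −26 + 3·9
1 = 3·217 − 25·26
1 = −25·7838 + 903·217
1 = 903·15893 − 1831·7838
1 = −1831·134982 + 15551·15893
So 15893⁻¹ ≡ 15551 (mod 134982).
Then x ≡ 15551·43615 ≡ 107297 (mod 134982); the smallest non-negative solution is x = 107297.

107297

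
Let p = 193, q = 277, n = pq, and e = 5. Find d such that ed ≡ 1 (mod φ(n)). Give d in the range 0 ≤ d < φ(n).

φ(n) = (p−1)(q−1) = 192·276 = 52992.
Need d with 5·d ≡ 1 (mod 52992). Apply the extended Euclidean algorithm:
52992 = 10598·5 + 2
5 = 2·2 + 1
2 = 2·1 + 0
Back-substitute:
1 = 5 − 2·2
1 = −2·52992 + 21197·5
So 5·21197 ≡ 1 (mod 52992), hence d = 21197.

21197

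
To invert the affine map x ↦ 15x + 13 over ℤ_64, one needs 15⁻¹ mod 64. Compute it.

47

Run Euclid on (64, 15):
64 = 4×15 + 4
15 = 3×4 + 3
4 = 1×3 + 1
3 = 3×1 + 0
The gcd is 1. Working backward:
1 = 4 − 3
1 = −15 + 4·4
1 = 4·64 − 17·15
Hence 15⁻¹ ≡ -17 ≡ 47 (mod 64).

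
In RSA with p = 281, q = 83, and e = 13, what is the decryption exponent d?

10597

φ(n) = (p−1)(q−1) = 280·82 = 22960.
Need d with 13·d ≡ 1 (mod 22960). Apply the extended Euclidean algorithm:
22960 = 1766·13 + 2
13 = 6·2 + 1
2 = 2·1 + 0
Back-substitute:
1 = 13 − 6·2
1 = −6·22960 + 10597·13
So 13·10597 ≡ 1 (mod 22960), hence d = 10597.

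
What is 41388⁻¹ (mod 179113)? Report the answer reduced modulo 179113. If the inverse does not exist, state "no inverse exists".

87397

gcd(179113, 41388) by repeated division:
179113 = 4×41388 + 13561
41388 = 3×13561 + 705
13561 = 19×705 + 166
705 = 4×166 + 41
166 = 4×41 + 2
41 = 20×2 + 1
2 = 2×1 + 0
gcd = 1, so the inverse exists. Back-substitute:
1 = 41 − 20·2
1 = −20·166 + 81·41
1 = 81·705 − 344·166
1 = −344·13561 + 6617·705
1 = 6617·41388 − 20195·13561
1 = −20195·179113 + 87397·41388
So 41388·87397 ≡ 1 (mod 179113).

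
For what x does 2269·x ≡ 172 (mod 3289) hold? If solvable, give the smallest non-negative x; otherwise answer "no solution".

First find gcd(2269, 3289):
3289 = 1·2269 + 1020
2269 = 2·1020 + 229
1020 = 4·229 + 104
229 = 2·104 + 21
104 = 4·21 + 20
21 = 1·20 + 1
20 = 20·1 + 0
gcd = 1, so a unique solution mod 3289 exists.
Back-substitute for the Bézout coefficients:
1 = 21 − 20
1 = −104 + 5·21
1 = 5·229 − 11·104
1 = −11·1020 + 49·229
1 = 49·2269 − 109·1020
1 = −109·3289 + 158·2269
So 2269·(158) ≡ 1 (mod 3289), giving 2269⁻¹ ≡ 158.
x ≡ 2269⁻¹·172 ≡ 158·172 ≡ 864 (mod 3289).

864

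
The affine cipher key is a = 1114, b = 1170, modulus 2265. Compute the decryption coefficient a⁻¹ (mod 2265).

Run Euclid on (2265, 1114):
2265 = 2·1114 + 37
1114 = 30·37 + 4
37 = 9·4 + 1
4 = 4·1 + 0
The gcd is 1. Working backward:
1 = 37 − 9·4
1 = −9·1114 + 271·37
1 = 271·2265 − 551·1114
Thus 1114·(-551) ≡ 1 (mod 2265); reducing, -551 mod 2265 = 1714.

1714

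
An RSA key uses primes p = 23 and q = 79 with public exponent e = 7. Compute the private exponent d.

φ(n) = (p−1)(q−1) = 22·78 = 1716.
Need d with 7·d ≡ 1 (mod 1716). Apply the extended Euclidean algorithm:
1716 = 245×7 + 1
7 = 7×1 + 0
Back-substitute:
1 = 1716 − 245·7
So 7·(-245) ≡ 1 (mod 1716), hence d ≡ -245 ≡ 1471 (mod 1716).

1471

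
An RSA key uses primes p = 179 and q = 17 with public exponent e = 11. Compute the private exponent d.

φ(n) = (p−1)(q−1) = 178·16 = 2848.
Need d with 11·d ≡ 1 (mod 2848). Apply the extended Euclidean algorithm:
2848 = 258*11 + 10
11 = 1*10 + 1
10 = 10*1 + 0
Back-substitute:
1 = 11 − 10
1 = −2848 + 259·11
So 11·259 ≡ 1 (mod 2848), hence d = 259.

259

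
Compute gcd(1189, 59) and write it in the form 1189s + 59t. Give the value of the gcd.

Apply Euclid's algorithm to 1189 and 59:
1189 = 20×59 + 9
59 = 6×9 + 5
9 = 1×5 + 4
5 = 1×4 + 1
4 = 4×1 + 0
gcd(1189, 59) = 1.
Back-substituting:
1 = 5 − 4
1 = −9 + 2·5
1 = 2·59 − 13·9
1 = −13·1189 + 262·59
So 1 = (-13)·1189 + (262)·59.

1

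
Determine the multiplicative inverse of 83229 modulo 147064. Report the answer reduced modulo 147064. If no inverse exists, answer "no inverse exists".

32493

gcd(147064, 83229) by repeated division:
147064 = 1×83229 + 63835
83229 = 1×63835 + 19394
63835 = 3×19394 + 5653
19394 = 3×5653 + 2435
5653 = 2×2435 + 783
2435 = 3×783 + 86
783 = 9×86 + 9
86 = 9×9 + 5
9 = 1×5 + 4
5 = 1×4 + 1
4 = 4×1 + 0
gcd = 1, so the inverse exists. Back-substitute:
1 = 5 − 4
1 = −9 + 2·5
1 = 2·86 − 19·9
1 = −19·783 + 173·86
1 = 173·2435 − 538·783
1 = −538·5653 + 1249·2435
1 = 1249·19394 − 4285·5653
1 = −4285·63835 + 14104·19394
1 = 14104·83229 − 18389·63835
1 = −18389·147064 + 32493·83229
So 83229·32493 ≡ 1 (mod 147064).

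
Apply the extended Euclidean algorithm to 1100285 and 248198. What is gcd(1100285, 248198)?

Apply Euclid's algorithm to 1100285 and 248198:
1100285 = 4*248198 + 107493
248198 = 2*107493 + 33212
107493 = 3*33212 + 7857
33212 = 4*7857 + 1784
7857 = 4*1784 + 721
1784 = 2*721 + 342
721 = 2*342 + 37
342 = 9*37 + 9
37 = 4*9 + 1
9 = 9*1 + 0
gcd(1100285, 248198) = 1.
Back-substituting:
1 = 37 − 4·9
1 = −4·342 + 37·37
1 = 37·721 − 78·342
1 = −78·1784 + 193·721
1 = 193·7857 − 850·1784
1 = −850·33212 + 3593·7857
1 = 3593·107493 − 11629·33212
1 = −11629·248198 + 26851·107493
1 = 26851·1100285 − 119033·248198
So 1 = (26851)·1100285 + (-119033)·248198.

1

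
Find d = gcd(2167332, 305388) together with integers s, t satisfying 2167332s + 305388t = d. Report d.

12

Euclidean algorithm:
2167332 = 7·305388 + 29616
305388 = 10·29616 + 9228
29616 = 3·9228 + 1932
9228 = 4·1932 + 1500
1932 = 1·1500 + 432
1500 = 3·432 + 204
432 = 2·204 + 24
204 = 8·24 + 12
24 = 2·12 + 0
gcd(2167332, 305388) = 12.
Express as a combination:
12 = 204 − 8·24
12 = −8·432 + 17·204
12 = 17·1500 − 59·432
12 = −59·1932 + 76·1500
12 = 76·9228 − 363·1932
12 = −363·29616 + 1165·9228
12 = 1165·305388 − 12013·29616
12 = −12013·2167332 + 85256·305388
So 12 = (-12013)·2167332 + (85256)·305388.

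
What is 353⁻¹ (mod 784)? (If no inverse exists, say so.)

Apply the Euclidean algorithm to 784 and 353:
784 = 2·353 + 78
353 = 4·78 + 41
78 = 1·41 + 37
41 = 1·37 + 4
37 = 9·4 + 1
4 = 4·1 + 0
The gcd is 1. Working backward:
1 = 37 − 9·4
1 = −9·41 + 10·37
1 = 10·78 − 19·41
1 = −19·353 + 86·78
1 = 86·784 − 191·353
Hence 353⁻¹ ≡ -191 ≡ 593 (mod 784).

593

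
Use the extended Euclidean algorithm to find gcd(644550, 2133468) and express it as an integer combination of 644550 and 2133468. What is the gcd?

Repeated division:
2133468 = 3×644550 + 199818
644550 = 3×199818 + 45096
199818 = 4×45096 + 19434
45096 = 2×19434 + 6228
19434 = 3×6228 + 750
6228 = 8×750 + 228
750 = 3×228 + 66
228 = 3×66 + 30
66 = 2×30 + 6
30 = 5×6 + 0
gcd(644550, 2133468) = 6.
Back-substituting:
6 = 66 − 2·30
6 = −2·228 + 7·66
6 = 7·750 − 23·228
6 = −23·6228 + 191·750
6 = 191·19434 − 596·6228
6 = −596·45096 + 1383·19434
6 = 1383·199818 − 6128·45096
6 = −6128·644550 + 19767·199818
6 = 19767·2133468 − 65429·644550
So 6 = (19767)·2133468 + (-65429)·644550.

6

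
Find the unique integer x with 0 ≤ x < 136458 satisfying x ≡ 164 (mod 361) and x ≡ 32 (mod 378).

Write x = 164 + 361·k. Then 361·k ≡ 32 − 164 ≡ 246 (mod 378).
Need 361⁻¹ mod 378. Extended Euclid on (378, 361):
378 = 1*361 + 17
361 = 21*17 + 4
17 = 4*4 + 1
4 = 4*1 + 0
Back-substitute:
1 = 17 − 4·4
1 = −4·361 + 85·17
1 = 85·378 − 89·361
361⁻¹ ≡ 289 (mod 378), so k ≡ 289·246 ≡ 30 (mod 378).
x = 164 + 361·30 = 10994.

10994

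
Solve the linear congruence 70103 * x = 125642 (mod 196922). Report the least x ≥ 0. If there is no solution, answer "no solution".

First find gcd(70103, 196922):
196922 = 2·70103 + 56716
70103 = 1·56716 + 13387
56716 = 4·13387 + 3168
13387 = 4·3168 + 715
3168 = 4·715 + 308
715 = 2·308 + 99
308 = 3·99 + 11
99 = 9·11 + 0
gcd = 11 and 11 | 125642, so solutions exist. Divide through by 11: 6373x ≡ 11422 (mod 17902).
Now find 6373⁻¹ mod 17902:
17902 = 2*6373 + 5156
6373 = 1*5156 + 1217
5156 = 4*1217 + 288
1217 = 4*288 + 65
288 = 4*65 + 28
65 = 2*28 + 9
28 = 3*9 + 1
9 = 9*1 + 0
Back-substitute:
1 = 28 − 3·9
1 = −3·65 + 7·28
1 = 7·288 − 31·65
1 = −31·1217 + 131·288
1 = 131·5156 − 555·1217
1 = −555·6373 + 686·5156
1 = 686·17902 − 1927·6373
So 6373·(-1927) ≡ 1 (mod 17902), i.e. 6373⁻¹ ≡ 15975.
Then x ≡ 15975·11422 ≡ 9266 (mod 17902); the smallest non-negative solution is x = 9266.

9266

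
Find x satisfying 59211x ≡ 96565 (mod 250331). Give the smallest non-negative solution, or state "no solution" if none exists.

207074

First find gcd(59211, 250331):
250331 = 4·59211 + 13487
59211 = 4·13487 + 5263
13487 = 2·5263 + 2961
5263 = 1·2961 + 2302
2961 = 1·2302 + 659
2302 = 3·659 + 325
659 = 2·325 + 9
325 = 36·9 + 1
9 = 9·1 + 0
gcd = 1, so a unique solution mod 250331 exists.
Back-substitute for the Bézout coefficients:
1 = 325 − 36·9
1 = −36·659 + 73·325
1 = 73·2302 − 255·659
1 = −255·2961 + 328·2302
1 = 328·5263 − 583·2961
1 = −583·13487 + 1494·5263
1 = 1494·59211 − 6559·13487
1 = −6559·250331 + 27730·59211
So 59211·(27730) ≡ 1 (mod 250331), giving 59211⁻¹ ≡ 27730.
x ≡ 59211⁻¹·96565 ≡ 27730·96565 ≡ 207074 (mod 250331).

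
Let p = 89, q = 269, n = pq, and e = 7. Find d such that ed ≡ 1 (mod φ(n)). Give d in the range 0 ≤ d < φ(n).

φ(n) = (p−1)(q−1) = 88·268 = 23584.
Need d with 7·d ≡ 1 (mod 23584). Apply the extended Euclidean algorithm:
23584 = 3369×7 + 1
7 = 7×1 + 0
Back-substitute:
1 = 23584 − 3369·7
So 7·(-3369) ≡ 1 (mod 23584), hence d ≡ -3369 ≡ 20215 (mod 23584).

20215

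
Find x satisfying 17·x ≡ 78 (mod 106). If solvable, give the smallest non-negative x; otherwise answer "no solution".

42

First find gcd(17, 106):
106 = 6·17 + 4
17 = 4·4 + 1
4 = 4·1 + 0
gcd = 1, so a unique solution mod 106 exists.
Back-substitute for the Bézout coefficients:
1 = 17 − 4·4
1 = −4·106 + 25·17
So 17·(25) ≡ 1 (mod 106), giving 17⁻¹ ≡ 25.
x ≡ 17⁻¹·78 ≡ 25·78 ≡ 42 (mod 106).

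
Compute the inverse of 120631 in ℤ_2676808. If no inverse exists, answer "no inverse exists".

gcd(2676808, 120631) by repeated division:
2676808 = 22×120631 + 22926
120631 = 5×22926 + 6001
22926 = 3×6001 + 4923
6001 = 1×4923 + 1078
4923 = 4×1078 + 611
1078 = 1×611 + 467
611 = 1×467 + 144
467 = 3×144 + 35
144 = 4×35 + 4
35 = 8×4 + 3
4 = 1×3 + 1
3 = 3×1 + 0
Since gcd(120631, 2676808) = 1, back-substitute to write 1 as a combination:
1 = 4 − 3
1 = −35 + 9·4
1 = 9·144 − 37·35
1 = −37·467 + 120·144
1 = 120·611 − 157·467
1 = −157·1078 + 277·611
1 = 277·4923 − 1265·1078
1 = −1265·6001 + 1542·4923
1 = 1542·22926 − 5891·6001
1 = −5891·120631 + 30997·22926
1 = 30997·2676808 − 687825·120631
So 120631·(-687825) ≡ 1 (mod 2676808), and -687825 ≡ 1988983 (mod 2676808).

1988983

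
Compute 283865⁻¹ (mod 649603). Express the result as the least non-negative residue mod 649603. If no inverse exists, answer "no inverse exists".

263656

Apply the Euclidean algorithm to 649603 and 283865:
649603 = 2*283865 + 81873
283865 = 3*81873 + 38246
81873 = 2*38246 + 5381
38246 = 7*5381 + 579
5381 = 9*579 + 170
579 = 3*170 + 69
170 = 2*69 + 32
69 = 2*32 + 5
32 = 6*5 + 2
5 = 2*2 + 1
2 = 2*1 + 0
Since gcd(283865, 649603) = 1, back-substitute to write 1 as a combination:
1 = 5 − 2·2
1 = −2·32 + 13·5
1 = 13·69 − 28·32
1 = −28·170 + 69·69
1 = 69·579 − 235·170
1 = −235·5381 + 2184·579
1 = 2184·38246 − 15523·5381
1 = −15523·81873 + 33230·38246
1 = 33230·283865 − 115213·81873
1 = −115213·649603 + 263656·283865
So 283865·263656 ≡ 1 (mod 649603).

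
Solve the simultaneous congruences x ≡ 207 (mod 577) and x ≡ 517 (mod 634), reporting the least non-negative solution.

Write x = 207 + 577·k. Then 577·k ≡ 517 − 207 ≡ 310 (mod 634).
Need 577⁻¹ mod 634. Extended Euclid on (634, 577):
634 = 1×577 + 57
577 = 10×57 + 7
57 = 8×7 + 1
7 = 7×1 + 0
Back-substitute:
1 = 57 − 8·7
1 = −8·577 + 81·57
1 = 81·634 − 89·577
577⁻¹ ≡ 545 (mod 634), so k ≡ 545·310 ≡ 306 (mod 634).
x = 207 + 577·306 = 176769.

176769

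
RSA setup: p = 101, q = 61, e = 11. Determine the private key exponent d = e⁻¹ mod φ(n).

1091

φ(n) = (p−1)(q−1) = 100·60 = 6000.
Need d with 11·d ≡ 1 (mod 6000). Apply the extended Euclidean algorithm:
6000 = 545×11 + 5
11 = 2×5 + 1
5 = 5×1 + 0
Back-substitute:
1 = 11 − 2·5
1 = −2·6000 + 1091·11
So 11·1091 ≡ 1 (mod 6000), hence d = 1091.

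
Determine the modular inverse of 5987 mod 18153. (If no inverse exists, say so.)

1040

gcd(18153, 5987) by repeated division:
18153 = 3×5987 + 192
5987 = 31×192 + 35
192 = 5×35 + 17
35 = 2×17 + 1
17 = 17×1 + 0
Since gcd(5987, 18153) = 1, back-substitute to write 1 as a combination:
1 = 35 − 2·17
1 = −2·192 + 11·35
1 = 11·5987 − 343·192
1 = −343·18153 + 1040·5987
So 5987·1040 ≡ 1 (mod 18153).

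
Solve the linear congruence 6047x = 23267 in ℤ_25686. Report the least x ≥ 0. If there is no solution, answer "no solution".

First find gcd(6047, 25686):
25686 = 4×6047 + 1498
6047 = 4×1498 + 55
1498 = 27×55 + 13
55 = 4×13 + 3
13 = 4×3 + 1
3 = 3×1 + 0
gcd = 1, so a unique solution mod 25686 exists.
Back-substitute for the Bézout coefficients:
1 = 13 − 4·3
1 = −4·55 + 17·13
1 = 17·1498 − 463·55
1 = −463·6047 + 1869·1498
1 = 1869·25686 − 7939·6047
So 6047·(-7939) ≡ 1 (mod 25686), giving 6047⁻¹ ≡ 17747.
x ≡ 6047⁻¹·23267 ≡ 17747·23267 ≡ 16999 (mod 25686).

16999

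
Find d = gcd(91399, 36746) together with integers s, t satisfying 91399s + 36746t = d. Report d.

Repeated division:
91399 = 2·36746 + 17907
36746 = 2·17907 + 932
17907 = 19·932 + 199
932 = 4·199 + 136
199 = 1·136 + 63
136 = 2·63 + 10
63 = 6·10 + 3
10 = 3·3 + 1
3 = 3·1 + 0
gcd(91399, 36746) = 1.
Back-substituting:
1 = 10 − 3·3
1 = −3·63 + 19·10
1 = 19·136 − 41·63
1 = −41·199 + 60·136
1 = 60·932 − 281·199
1 = −281·17907 + 5399·932
1 = 5399·36746 − 11079·17907
1 = −11079·91399 + 27557·36746
So 1 = (-11079)·91399 + (27557)·36746.

1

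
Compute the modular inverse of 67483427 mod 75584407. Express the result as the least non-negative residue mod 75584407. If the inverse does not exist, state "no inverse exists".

gcd(75584407, 67483427) by repeated division:
75584407 = 1·67483427 + 8100980
67483427 = 8·8100980 + 2675587
8100980 = 3·2675587 + 74219
2675587 = 36·74219 + 3703
74219 = 20·3703 + 159
3703 = 23·159 + 46
159 = 3·46 + 21
46 = 2·21 + 4
21 = 5·4 + 1
4 = 4·1 + 0
gcd = 1, so the inverse exists. Back-substitute:
1 = 21 − 5·4
1 = −5·46 + 11·21
1 = 11·159 − 38·46
1 = −38·3703 + 885·159
1 = 885·74219 − 17738·3703
1 = −17738·2675587 + 639453·74219
1 = 639453·8100980 − 1936097·2675587
1 = −1936097·67483427 + 16128229·8100980
1 = 16128229·75584407 − 18064326·67483427
Hence 67483427⁻¹ ≡ -18064326 ≡ 57520081 (mod 75584407).

57520081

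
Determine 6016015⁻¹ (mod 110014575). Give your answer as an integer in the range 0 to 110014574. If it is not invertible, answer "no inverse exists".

no inverse exists

Compute gcd(6016015, 110014575):
110014575 = 18·6016015 + 1726305
6016015 = 3·1726305 + 837100
1726305 = 2·837100 + 52105
837100 = 16·52105 + 3420
52105 = 15·3420 + 805
3420 = 4·805 + 200
805 = 4·200 + 5
200 = 40·5 + 0
The gcd is 5, not 1, hence no inverse exists.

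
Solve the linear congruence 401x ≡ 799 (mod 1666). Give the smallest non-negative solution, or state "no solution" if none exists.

First find gcd(401, 1666):
1666 = 4·401 + 62
401 = 6·62 + 29
62 = 2·29 + 4
29 = 7·4 + 1
4 = 4·1 + 0
gcd = 1, so a unique solution mod 1666 exists.
Back-substitute for the Bézout coefficients:
1 = 29 − 7·4
1 = −7·62 + 15·29
1 = 15·401 − 97·62
1 = −97·1666 + 403·401
So 401·(403) ≡ 1 (mod 1666), giving 401⁻¹ ≡ 403.
x ≡ 401⁻¹·799 ≡ 403·799 ≡ 459 (mod 1666).

459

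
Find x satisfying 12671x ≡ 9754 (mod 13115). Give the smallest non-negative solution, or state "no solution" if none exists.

First find gcd(12671, 13115):
13115 = 1·12671 + 444
12671 = 28·444 + 239
444 = 1·239 + 205
239 = 1·205 + 34
205 = 6·34 + 1
34 = 34·1 + 0
gcd = 1, so a unique solution mod 13115 exists.
Back-substitute for the Bézout coefficients:
1 = 205 − 6·34
1 = −6·239 + 7·205
1 = 7·444 − 13·239
1 = −13·12671 + 371·444
1 = 371·13115 − 384·12671
So 12671·(-384) ≡ 1 (mod 13115), giving 12671⁻¹ ≡ 12731.
x ≡ 12671⁻¹·9754 ≡ 12731·9754 ≡ 5354 (mod 13115).

5354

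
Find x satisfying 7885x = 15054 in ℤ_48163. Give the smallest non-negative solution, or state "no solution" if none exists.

10001

First find gcd(7885, 48163):
48163 = 6×7885 + 853
7885 = 9×853 + 208
853 = 4×208 + 21
208 = 9×21 + 19
21 = 1×19 + 2
19 = 9×2 + 1
2 = 2×1 + 0
gcd = 1, so a unique solution mod 48163 exists.
Back-substitute for the Bézout coefficients:
1 = 19 − 9·2
1 = −9·21 + 10·19
1 = 10·208 − 99·21
1 = −99·853 + 406·208
1 = 406·7885 − 3753·853
1 = −3753·48163 + 22924·7885
So 7885·(22924) ≡ 1 (mod 48163), giving 7885⁻¹ ≡ 22924.
x ≡ 7885⁻¹·15054 ≡ 22924·15054 ≡ 10001 (mod 48163).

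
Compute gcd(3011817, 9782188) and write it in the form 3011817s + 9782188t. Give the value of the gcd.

1

Apply Euclid's algorithm to 9782188 and 3011817:
9782188 = 3·3011817 + 746737
3011817 = 4·746737 + 24869
746737 = 30·24869 + 667
24869 = 37·667 + 190
667 = 3·190 + 97
190 = 1·97 + 93
97 = 1·93 + 4
93 = 23·4 + 1
4 = 4·1 + 0
gcd(3011817, 9782188) = 1.
Back-substituting:
1 = 93 − 23·4
1 = −23·97 + 24·93
1 = 24·190 − 47·97
1 = −47·667 + 165·190
1 = 165·24869 − 6152·667
1 = −6152·746737 + 184725·24869
1 = 184725·3011817 − 745052·746737
1 = −745052·9782188 + 2419881·3011817
So 1 = (-745052)·9782188 + (2419881)·3011817.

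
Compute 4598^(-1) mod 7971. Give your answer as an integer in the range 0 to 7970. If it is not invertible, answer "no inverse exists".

1874

gcd(7971, 4598) by repeated division:
7971 = 1·4598 + 3373
4598 = 1·3373 + 1225
3373 = 2·1225 + 923
1225 = 1·923 + 302
923 = 3·302 + 17
302 = 17·17 + 13
17 = 1·13 + 4
13 = 3·4 + 1
4 = 4·1 + 0
gcd = 1, so the inverse exists. Back-substitute:
1 = 13 − 3·4
1 = −3·17 + 4·13
1 = 4·302 − 71·17
1 = −71·923 + 217·302
1 = 217·1225 − 288·923
1 = −288·3373 + 793·1225
1 = 793·4598 − 1081·3373
1 = −1081·7971 + 1874·4598
So 4598·1874 ≡ 1 (mod 7971).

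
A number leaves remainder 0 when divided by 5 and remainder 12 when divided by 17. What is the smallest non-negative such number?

Write x = 0 + 5·k. Then 5·k ≡ 12 − 0 ≡ 12 (mod 17).
Need 5⁻¹ mod 17. Extended Euclid on (17, 5):
17 = 3*5 + 2
5 = 2*2 + 1
2 = 2*1 + 0
Back-substitute:
1 = 5 − 2·2
1 = −2·17 + 7·5
5⁻¹ ≡ 7 (mod 17), so k ≡ 7·12 ≡ 16 (mod 17).
x = 0 + 5·16 = 80.

80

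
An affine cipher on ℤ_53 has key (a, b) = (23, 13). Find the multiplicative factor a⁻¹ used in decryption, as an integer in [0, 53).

Run Euclid on (53, 23):
53 = 2*23 + 7
23 = 3*7 + 2
7 = 3*2 + 1
2 = 2*1 + 0
The gcd is 1. Working backward:
1 = 7 − 3·2
1 = −3·23 + 10·7
1 = 10·53 − 23·23
Hence 23⁻¹ ≡ -23 ≡ 30 (mod 53).

30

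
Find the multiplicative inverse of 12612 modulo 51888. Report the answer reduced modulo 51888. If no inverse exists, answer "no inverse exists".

no inverse exists

Euclidean algorithm on 51888, 12612:
51888 = 4*12612 + 1440
12612 = 8*1440 + 1092
1440 = 1*1092 + 348
1092 = 3*348 + 48
348 = 7*48 + 12
48 = 4*12 + 0
Since gcd = 12 > 1, 12612 is not a unit mod 51888.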